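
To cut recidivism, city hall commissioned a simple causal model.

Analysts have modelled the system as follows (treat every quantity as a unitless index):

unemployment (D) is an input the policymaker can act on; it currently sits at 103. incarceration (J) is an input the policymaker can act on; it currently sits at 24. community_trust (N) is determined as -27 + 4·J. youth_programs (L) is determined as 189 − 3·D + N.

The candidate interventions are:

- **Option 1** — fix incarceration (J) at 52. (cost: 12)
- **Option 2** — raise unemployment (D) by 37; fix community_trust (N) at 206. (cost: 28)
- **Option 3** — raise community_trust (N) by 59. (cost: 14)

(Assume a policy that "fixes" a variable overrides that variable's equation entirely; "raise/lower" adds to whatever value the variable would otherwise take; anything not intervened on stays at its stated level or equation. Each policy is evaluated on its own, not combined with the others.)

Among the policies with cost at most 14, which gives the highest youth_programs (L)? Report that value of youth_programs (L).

Option 1 (J := 52):
  D = 103
  J = 52
  N = -27 + 4·52 = 181
  L = 189 − 3·103 + 181 = 61
Option 3 (N + 59):
  D = 103
  J = 24
  N = -27 + 4·24 (+59 from intervention) = 128
  L = 189 − 3·103 + 128 = 8
Comparing — Option 1: L=61, Option 3: L=8. Highest is 61 (Option 1).

61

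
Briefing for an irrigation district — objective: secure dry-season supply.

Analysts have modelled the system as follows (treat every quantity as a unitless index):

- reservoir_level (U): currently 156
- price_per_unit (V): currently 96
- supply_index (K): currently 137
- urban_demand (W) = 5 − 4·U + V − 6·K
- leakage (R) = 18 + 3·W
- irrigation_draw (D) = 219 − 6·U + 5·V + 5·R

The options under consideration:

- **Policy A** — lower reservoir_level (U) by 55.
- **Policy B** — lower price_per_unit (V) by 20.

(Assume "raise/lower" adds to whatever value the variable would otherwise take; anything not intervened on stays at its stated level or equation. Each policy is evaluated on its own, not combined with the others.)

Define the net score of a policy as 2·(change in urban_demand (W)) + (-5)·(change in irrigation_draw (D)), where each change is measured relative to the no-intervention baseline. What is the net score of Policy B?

Baseline:
  U = 156
  V = 96
  K = 137
  W = 5 − 4·156 + 96 − 6·137 = -1345
  R = 18 + 3·(-1345) = -4017
  D = 219 − 6·156 + 5·96 + 5·(-4017) = -20322
Policy B (V − 20):
  U = 156
  V = 96 − 20 = 76
  K = 137
  W = 5 − 4·156 + 76 − 6·137 = -1365
  R = 18 + 3·(-1365) = -4077
  D = 219 − 6·156 + 5·76 + 5·(-4077) = -20722
ΔW = -1365 − (-1345) = -20; ΔD = -20722 − (-20322) = -400
Score = 2·(-20) + (-5)·(-400) = 1960

1960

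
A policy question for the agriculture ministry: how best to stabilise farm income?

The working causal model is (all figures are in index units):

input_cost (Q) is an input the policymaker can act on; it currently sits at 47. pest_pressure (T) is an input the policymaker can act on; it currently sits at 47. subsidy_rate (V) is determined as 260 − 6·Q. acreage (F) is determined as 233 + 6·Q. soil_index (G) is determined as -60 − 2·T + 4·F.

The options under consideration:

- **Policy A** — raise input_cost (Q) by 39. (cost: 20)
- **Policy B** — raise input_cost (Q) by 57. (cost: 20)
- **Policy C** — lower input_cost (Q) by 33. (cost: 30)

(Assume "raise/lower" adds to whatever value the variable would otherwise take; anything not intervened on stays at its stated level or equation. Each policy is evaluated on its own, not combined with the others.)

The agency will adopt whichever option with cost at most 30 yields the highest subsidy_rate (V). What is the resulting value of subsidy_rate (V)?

Policy A (Q + 39):
  Q = 47 + 39 = 86
  V = 260 − 6·86 = -256
Policy B (Q + 57):
  Q = 47 + 57 = 104
  V = 260 − 6·104 = -364
Policy C (Q − 33):
  Q = 47 − 33 = 14
  V = 260 − 6·14 = 176
Comparing — Policy A: V=-256, Policy B: V=-364, Policy C: V=176. Highest is 176 (Policy C).

176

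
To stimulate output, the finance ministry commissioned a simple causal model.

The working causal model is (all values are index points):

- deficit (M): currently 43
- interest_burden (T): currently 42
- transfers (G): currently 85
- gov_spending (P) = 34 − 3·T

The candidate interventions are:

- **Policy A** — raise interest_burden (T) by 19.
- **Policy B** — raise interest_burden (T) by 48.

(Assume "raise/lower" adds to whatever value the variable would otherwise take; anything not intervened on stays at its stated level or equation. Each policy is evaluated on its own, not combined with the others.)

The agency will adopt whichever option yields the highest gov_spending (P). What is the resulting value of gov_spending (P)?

-149

Policy A (T + 19):
  T = 42 + 19 = 61
  P = 34 − 3·61 = -149
Policy B (T + 48):
  T = 42 + 48 = 90
  P = 34 − 3·90 = -236
Comparing — Policy A: P=-149, Policy B: P=-236. Highest is -149 (Policy A).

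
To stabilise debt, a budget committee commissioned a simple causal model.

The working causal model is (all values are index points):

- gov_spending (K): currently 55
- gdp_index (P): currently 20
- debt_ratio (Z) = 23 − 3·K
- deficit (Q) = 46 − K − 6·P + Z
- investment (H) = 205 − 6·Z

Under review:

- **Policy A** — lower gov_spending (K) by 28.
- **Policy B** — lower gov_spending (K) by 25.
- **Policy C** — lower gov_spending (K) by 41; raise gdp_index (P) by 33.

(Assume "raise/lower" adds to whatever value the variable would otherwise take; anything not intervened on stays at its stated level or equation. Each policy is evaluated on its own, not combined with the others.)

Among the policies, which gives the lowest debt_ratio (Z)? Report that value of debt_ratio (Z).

-67

Policy A (K − 28):
  K = 55 − 28 = 27
  Z = 23 − 3·27 = -58
Policy B (K − 25):
  K = 55 − 25 = 30
  Z = 23 − 3·30 = -67
Policy C (K − 41, P + 33):
  K = 55 − 41 = 14
  Z = 23 − 3·14 = -19
Comparing — Policy A: Z=-58, Policy B: Z=-67, Policy C: Z=-19. Lowest is -67 (Policy B).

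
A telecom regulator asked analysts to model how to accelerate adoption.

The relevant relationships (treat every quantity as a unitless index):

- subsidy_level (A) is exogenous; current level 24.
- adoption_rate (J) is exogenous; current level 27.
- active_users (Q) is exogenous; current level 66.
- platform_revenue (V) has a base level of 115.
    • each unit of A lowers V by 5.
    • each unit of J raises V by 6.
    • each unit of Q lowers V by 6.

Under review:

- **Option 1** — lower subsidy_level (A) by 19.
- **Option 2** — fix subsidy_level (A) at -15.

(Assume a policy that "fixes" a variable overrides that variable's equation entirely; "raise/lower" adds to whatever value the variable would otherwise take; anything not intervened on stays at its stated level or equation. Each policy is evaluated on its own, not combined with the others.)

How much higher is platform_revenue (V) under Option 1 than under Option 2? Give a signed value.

Option 1 (A − 19):
  A = 24 − 19 = 5
  J = 27
  Q = 66
  V = 115 − 5·5 + 6·27 − 6·66 = -144
Option 2 (A := -15):
  A = -15
  J = 27
  Q = 66
  V = 115 − 5·(-15) + 6·27 − 6·66 = -44
V: -144 − (-44) = -100

-100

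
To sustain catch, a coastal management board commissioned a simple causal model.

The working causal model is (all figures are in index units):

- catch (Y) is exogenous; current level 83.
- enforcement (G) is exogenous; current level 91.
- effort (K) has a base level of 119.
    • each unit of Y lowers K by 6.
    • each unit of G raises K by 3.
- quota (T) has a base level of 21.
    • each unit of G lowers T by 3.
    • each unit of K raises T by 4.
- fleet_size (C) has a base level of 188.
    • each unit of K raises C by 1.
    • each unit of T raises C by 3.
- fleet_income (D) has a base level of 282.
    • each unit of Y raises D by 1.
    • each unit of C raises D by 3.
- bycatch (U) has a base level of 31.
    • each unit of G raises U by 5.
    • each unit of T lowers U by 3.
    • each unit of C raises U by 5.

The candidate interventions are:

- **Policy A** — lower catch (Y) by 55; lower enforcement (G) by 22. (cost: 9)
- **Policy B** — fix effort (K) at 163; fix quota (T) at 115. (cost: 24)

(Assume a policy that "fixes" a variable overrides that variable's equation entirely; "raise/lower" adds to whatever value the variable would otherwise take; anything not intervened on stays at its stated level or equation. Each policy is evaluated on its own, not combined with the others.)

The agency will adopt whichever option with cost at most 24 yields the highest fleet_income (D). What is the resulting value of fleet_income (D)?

5362

Policy A (Y − 55, G − 22):
  Y = 83 − 55 = 28
  G = 91 − 22 = 69
  K = 119 − 6·28 + 3·69 = 158
  T = 21 − 3·69 + 4·158 = 446
  C = 188 + 158 + 3·446 = 1684
  D = 282 + 28 + 3·1684 = 5362
Policy B (K := 163, T := 115):
  Y = 83
  G = 91
  K = 163
  T = 115
  C = 188 + 163 + 3·115 = 696
  D = 282 + 83 + 3·696 = 2453
Comparing — Policy A: D=5362, Policy B: D=2453. Highest is 5362 (Policy A).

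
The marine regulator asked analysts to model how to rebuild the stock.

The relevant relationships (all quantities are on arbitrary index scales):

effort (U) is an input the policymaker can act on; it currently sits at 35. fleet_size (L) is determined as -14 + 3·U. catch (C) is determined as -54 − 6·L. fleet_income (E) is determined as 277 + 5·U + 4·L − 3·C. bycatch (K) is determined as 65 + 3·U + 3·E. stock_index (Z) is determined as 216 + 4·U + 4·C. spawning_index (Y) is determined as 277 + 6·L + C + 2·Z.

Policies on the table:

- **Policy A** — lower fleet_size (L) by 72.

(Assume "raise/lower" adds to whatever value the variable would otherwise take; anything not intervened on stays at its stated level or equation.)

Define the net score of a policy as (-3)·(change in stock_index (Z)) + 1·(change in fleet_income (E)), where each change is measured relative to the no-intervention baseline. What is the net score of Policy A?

-6768

Baseline:
  U = 35
  L = -14 + 3·35 = 91
  C = -54 − 6·91 = -600
  E = 277 + 5·35 + 4·91 − 3·(-600) = 2616
  Z = 216 + 4·35 + 4·(-600) = -2044
Policy A (L − 72):
  U = 35
  L = -14 + 3·35 (−72 from intervention) = 19
  C = -54 − 6·19 = -168
  E = 277 + 5·35 + 4·19 − 3·(-168) = 1032
  Z = 216 + 4·35 + 4·(-168) = -316
ΔZ = -316 − (-2044) = 1728; ΔE = 1032 − 2616 = -1584
Score = (-3)·1728 + 1·(-1584) = -6768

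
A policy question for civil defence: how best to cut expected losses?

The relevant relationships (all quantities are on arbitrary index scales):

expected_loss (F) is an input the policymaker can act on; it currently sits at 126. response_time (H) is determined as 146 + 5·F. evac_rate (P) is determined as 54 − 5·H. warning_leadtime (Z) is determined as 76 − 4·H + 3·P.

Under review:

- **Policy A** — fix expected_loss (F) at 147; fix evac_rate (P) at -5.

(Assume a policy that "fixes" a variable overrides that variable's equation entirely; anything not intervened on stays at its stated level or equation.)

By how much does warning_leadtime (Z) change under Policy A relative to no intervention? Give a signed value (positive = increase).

11043

Baseline:
  F = 126
  H = 146 + 5·126 = 776
  P = 54 − 5·776 = -3826
  Z = 76 − 4·776 + 3·(-3826) = -14506
Policy A (F := 147, P := -5):
  F = 147
  H = 146 + 5·147 = 881
  P = -5
  Z = 76 − 4·881 + 3·(-5) = -3463
Change in Z: -3463 − (-14506) = 11043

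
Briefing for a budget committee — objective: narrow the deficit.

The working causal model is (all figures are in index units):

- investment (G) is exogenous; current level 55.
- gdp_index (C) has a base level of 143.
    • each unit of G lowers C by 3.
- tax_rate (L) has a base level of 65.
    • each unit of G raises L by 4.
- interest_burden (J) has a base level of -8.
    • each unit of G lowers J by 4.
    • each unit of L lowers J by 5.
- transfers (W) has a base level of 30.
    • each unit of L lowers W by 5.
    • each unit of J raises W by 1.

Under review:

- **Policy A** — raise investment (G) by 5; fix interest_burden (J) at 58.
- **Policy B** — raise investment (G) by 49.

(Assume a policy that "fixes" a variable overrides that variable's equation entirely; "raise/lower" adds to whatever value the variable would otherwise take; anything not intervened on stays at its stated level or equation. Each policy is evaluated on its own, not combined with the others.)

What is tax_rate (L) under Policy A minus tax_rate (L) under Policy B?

-176

Policy A (G + 5, J := 58):
  G = 55 + 5 = 60
  L = 65 + 4·60 = 305
Policy B (G + 49):
  G = 55 + 49 = 104
  L = 65 + 4·104 = 481
L: 305 − 481 = -176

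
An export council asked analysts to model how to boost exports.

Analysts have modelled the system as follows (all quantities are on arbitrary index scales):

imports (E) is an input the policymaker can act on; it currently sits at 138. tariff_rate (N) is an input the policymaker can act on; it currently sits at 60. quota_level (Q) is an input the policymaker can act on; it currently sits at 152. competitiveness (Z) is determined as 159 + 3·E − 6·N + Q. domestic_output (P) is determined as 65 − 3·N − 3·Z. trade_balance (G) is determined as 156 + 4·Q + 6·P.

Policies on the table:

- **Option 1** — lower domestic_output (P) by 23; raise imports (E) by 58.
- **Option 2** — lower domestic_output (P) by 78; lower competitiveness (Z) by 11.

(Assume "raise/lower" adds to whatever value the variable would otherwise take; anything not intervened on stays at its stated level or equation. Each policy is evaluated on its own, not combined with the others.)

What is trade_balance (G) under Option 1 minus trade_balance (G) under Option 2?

Option 1 (P − 23, E + 58):
  E = 138 + 58 = 196
  N = 60
  Q = 152
  Z = 159 + 3·196 − 6·60 + 152 = 539
  P = 65 − 3·60 − 3·539 (−23 from intervention) = -1755
  G = 156 + 4·152 + 6·(-1755) = -9766
Option 2 (P − 78, Z − 11):
  E = 138
  N = 60
  Q = 152
  Z = 159 + 3·138 − 6·60 + 152 (−11 from intervention) = 354
  P = 65 − 3·60 − 3·354 (−78 from intervention) = -1255
  G = 156 + 4·152 + 6·(-1255) = -6766
G: -9766 − (-6766) = -3000

-3000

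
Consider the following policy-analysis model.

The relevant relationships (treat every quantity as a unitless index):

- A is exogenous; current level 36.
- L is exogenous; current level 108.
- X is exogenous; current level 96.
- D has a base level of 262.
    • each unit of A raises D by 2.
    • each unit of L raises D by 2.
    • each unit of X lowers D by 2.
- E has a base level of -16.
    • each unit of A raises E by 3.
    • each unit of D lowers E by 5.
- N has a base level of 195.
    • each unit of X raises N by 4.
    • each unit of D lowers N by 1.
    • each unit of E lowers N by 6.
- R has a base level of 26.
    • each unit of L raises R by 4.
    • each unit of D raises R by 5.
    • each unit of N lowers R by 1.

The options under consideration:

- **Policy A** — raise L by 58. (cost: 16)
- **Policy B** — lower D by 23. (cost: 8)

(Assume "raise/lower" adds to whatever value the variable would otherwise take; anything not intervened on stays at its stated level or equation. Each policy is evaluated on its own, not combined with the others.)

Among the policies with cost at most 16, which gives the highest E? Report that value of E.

Policy A (L + 58):
  A = 36
  L = 108 + 58 = 166
  X = 96
  D = 262 + 2·36 + 2·166 − 2·96 = 474
  E = -16 + 3·36 − 5·474 = -2278
Policy B (D − 23):
  A = 36
  L = 108
  X = 96
  D = 262 + 2·36 + 2·108 − 2·96 (−23 from intervention) = 335
  E = -16 + 3·36 − 5·335 = -1583
Comparing — Policy A: E=-2278, Policy B: E=-1583. Highest is -1583 (Policy B).

-1583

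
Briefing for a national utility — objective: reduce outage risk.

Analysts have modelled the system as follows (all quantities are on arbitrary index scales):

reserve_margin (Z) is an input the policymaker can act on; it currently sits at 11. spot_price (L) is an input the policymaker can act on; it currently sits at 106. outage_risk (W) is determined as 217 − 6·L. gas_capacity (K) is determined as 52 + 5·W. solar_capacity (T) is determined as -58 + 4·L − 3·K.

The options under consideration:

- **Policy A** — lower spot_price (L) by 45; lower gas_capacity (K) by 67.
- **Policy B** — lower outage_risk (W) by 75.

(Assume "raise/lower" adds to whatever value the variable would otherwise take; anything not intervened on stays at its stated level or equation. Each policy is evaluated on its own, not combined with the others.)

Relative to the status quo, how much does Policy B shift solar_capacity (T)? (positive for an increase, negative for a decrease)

Baseline:
  L = 106
  W = 217 − 6·106 = -419
  K = 52 + 5·(-419) = -2043
  T = -58 + 4·106 − 3·(-2043) = 6495
Policy B (W − 75):
  L = 106
  W = 217 − 6·106 (−75 from intervention) = -494
  K = 52 + 5·(-494) = -2418
  T = -58 + 4·106 − 3·(-2418) = 7620
Change in T: 7620 − 6495 = 1125

1125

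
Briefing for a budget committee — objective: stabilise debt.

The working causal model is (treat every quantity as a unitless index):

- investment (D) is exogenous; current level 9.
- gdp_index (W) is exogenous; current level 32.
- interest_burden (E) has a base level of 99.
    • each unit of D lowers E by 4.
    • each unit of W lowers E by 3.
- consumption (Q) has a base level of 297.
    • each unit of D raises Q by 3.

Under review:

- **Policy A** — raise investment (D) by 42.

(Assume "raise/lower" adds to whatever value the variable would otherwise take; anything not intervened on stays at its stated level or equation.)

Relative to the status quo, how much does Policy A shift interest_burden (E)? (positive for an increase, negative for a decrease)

Baseline:
  D = 9
  W = 32
  E = 99 − 4·9 − 3·32 = -33
Policy A (D + 42):
  D = 9 + 42 = 51
  W = 32
  E = 99 − 4·51 − 3·32 = -201
Change in E: -201 − (-33) = -168

-168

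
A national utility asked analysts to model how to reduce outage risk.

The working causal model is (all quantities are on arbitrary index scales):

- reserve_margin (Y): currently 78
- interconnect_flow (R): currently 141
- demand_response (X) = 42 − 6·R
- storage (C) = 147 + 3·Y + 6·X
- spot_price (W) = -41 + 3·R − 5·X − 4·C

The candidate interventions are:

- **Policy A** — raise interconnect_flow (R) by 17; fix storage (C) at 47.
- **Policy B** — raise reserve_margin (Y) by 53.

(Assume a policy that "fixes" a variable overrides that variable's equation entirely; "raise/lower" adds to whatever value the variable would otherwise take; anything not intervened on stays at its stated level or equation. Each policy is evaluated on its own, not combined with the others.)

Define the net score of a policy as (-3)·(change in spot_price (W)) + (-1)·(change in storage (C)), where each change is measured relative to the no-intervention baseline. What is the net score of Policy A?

Baseline:
  Y = 78
  R = 141
  X = 42 − 6·141 = -804
  C = 147 + 3·78 + 6·(-804) = -4443
  W = -41 + 3·141 − 5·(-804) − 4·(-4443) = 22174
Policy A (R + 17, C := 47):
  Y = 78
  R = 141 + 17 = 158
  X = 42 − 6·158 = -906
  C = 47
  W = -41 + 3·158 − 5·(-906) − 4·47 = 4775
ΔW = 4775 − 22174 = -17399; ΔC = 47 − (-4443) = 4490
Score = (-3)·(-17399) + (-1)·4490 = 47707

47707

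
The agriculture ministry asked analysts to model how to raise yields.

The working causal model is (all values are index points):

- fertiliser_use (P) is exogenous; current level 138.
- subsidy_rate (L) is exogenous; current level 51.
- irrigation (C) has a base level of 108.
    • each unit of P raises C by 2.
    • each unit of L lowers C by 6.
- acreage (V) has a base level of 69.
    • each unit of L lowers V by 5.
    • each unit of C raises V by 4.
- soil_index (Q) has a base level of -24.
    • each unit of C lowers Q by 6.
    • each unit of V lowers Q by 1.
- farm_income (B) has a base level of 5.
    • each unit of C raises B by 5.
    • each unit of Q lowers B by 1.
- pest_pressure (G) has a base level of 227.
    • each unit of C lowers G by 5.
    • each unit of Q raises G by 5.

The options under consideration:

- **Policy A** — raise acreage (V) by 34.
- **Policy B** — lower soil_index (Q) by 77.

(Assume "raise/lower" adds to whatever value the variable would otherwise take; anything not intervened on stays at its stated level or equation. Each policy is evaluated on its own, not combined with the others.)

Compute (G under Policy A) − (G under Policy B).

215

Policy A (V + 34):
  P = 138
  L = 51
  C = 108 + 2·138 − 6·51 = 78
  V = 69 − 5·51 + 4·78 (+34 from intervention) = 160
  Q = -24 − 6·78 − 160 = -652
  G = 227 − 5·78 + 5·(-652) = -3423
Policy B (Q − 77):
  P = 138
  L = 51
  C = 108 + 2·138 − 6·51 = 78
  V = 69 − 5·51 + 4·78 = 126
  Q = -24 − 6·78 − 126 (−77 from intervention) = -695
  G = 227 − 5·78 + 5·(-695) = -3638
G: -3423 − (-3638) = 215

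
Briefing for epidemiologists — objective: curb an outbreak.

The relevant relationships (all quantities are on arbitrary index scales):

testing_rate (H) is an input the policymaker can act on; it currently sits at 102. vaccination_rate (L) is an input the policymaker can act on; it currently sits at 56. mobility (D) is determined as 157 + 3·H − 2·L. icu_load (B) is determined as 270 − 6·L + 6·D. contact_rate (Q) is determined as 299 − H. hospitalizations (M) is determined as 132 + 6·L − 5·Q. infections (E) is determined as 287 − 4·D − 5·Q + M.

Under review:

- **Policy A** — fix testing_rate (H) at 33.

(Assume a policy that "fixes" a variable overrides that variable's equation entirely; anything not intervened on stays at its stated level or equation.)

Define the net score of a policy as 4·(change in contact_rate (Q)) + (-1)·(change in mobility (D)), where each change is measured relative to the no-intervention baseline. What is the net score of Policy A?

Baseline:
  H = 102
  L = 56
  D = 157 + 3·102 − 2·56 = 351
  Q = 299 − 102 = 197
Policy A (H := 33):
  H = 33
  L = 56
  D = 157 + 3·33 − 2·56 = 144
  Q = 299 − 33 = 266
ΔQ = 266 − 197 = 69; ΔD = 144 − 351 = -207
Score = 4·69 + (-1)·(-207) = 483

483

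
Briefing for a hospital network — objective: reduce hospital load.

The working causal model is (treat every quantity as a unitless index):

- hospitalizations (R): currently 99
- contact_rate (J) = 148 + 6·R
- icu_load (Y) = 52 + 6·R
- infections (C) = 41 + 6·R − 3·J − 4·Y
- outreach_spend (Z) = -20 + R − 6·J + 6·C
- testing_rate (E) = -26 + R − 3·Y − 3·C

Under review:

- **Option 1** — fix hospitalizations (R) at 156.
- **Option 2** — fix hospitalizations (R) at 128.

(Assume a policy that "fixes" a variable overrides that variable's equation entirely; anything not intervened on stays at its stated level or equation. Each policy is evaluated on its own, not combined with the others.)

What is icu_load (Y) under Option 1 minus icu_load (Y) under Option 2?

Option 1 (R := 156):
  R = 156
  Y = 52 + 6·156 = 988
Option 2 (R := 128):
  R = 128
  Y = 52 + 6·128 = 820
Y: 988 − 820 = 168

168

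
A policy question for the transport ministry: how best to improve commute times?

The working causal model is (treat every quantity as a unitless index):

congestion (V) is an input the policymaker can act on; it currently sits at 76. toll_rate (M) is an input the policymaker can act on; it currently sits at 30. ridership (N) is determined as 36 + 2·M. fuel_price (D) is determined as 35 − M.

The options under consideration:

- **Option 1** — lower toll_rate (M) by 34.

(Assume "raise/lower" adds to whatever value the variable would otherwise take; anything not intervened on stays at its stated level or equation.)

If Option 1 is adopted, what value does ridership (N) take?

28

Option 1 (M − 34):
  M = 30 − 34 = -4
  N = 36 + 2·(-4) = 28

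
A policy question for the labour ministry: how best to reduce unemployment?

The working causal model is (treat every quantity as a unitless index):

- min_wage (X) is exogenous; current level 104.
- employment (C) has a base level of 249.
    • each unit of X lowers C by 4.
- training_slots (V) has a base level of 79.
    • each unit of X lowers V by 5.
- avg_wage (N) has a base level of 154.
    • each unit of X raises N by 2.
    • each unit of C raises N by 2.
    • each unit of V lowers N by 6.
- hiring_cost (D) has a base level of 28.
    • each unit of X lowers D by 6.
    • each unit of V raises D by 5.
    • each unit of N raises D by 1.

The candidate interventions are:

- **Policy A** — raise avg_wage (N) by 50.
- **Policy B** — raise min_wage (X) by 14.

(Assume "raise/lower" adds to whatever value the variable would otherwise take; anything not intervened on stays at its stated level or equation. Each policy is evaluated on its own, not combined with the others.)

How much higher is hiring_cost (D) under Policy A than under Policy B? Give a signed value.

148

Policy A (N + 50):
  X = 104
  C = 249 − 4·104 = -167
  V = 79 − 5·104 = -441
  N = 154 + 2·104 + 2·(-167) − 6·(-441) (+50 from intervention) = 2724
  D = 28 − 6·104 + 5·(-441) + 2724 = -77
Policy B (X + 14):
  X = 104 + 14 = 118
  C = 249 − 4·118 = -223
  V = 79 − 5·118 = -511
  N = 154 + 2·118 + 2·(-223) − 6·(-511) = 3010
  D = 28 − 6·118 + 5·(-511) + 3010 = -225
D: -77 − (-225) = 148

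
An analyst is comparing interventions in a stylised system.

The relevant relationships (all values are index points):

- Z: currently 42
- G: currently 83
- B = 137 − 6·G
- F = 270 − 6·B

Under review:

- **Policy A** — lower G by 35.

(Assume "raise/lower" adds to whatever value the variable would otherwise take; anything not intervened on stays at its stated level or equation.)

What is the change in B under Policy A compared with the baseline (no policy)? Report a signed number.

210

Baseline:
  G = 83
  B = 137 − 6·83 = -361
Policy A (G − 35):
  G = 83 − 35 = 48
  B = 137 − 6·48 = -151
Change in B: -151 − (-361) = 210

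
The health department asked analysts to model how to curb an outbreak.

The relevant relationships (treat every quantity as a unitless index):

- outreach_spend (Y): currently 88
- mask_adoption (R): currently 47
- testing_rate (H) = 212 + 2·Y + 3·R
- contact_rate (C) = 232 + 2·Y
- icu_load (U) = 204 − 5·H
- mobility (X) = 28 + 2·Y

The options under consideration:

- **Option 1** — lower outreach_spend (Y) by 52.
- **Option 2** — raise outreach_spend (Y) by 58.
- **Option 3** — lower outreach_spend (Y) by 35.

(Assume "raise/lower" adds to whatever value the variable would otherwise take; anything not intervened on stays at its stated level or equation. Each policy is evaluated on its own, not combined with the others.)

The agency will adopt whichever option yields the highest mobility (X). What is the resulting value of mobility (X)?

320

Option 1 (Y − 52):
  Y = 88 − 52 = 36
  X = 28 + 2·36 = 100
Option 2 (Y + 58):
  Y = 88 + 58 = 146
  X = 28 + 2·146 = 320
Option 3 (Y − 35):
  Y = 88 − 35 = 53
  X = 28 + 2·53 = 134
Comparing — Option 1: X=100, Option 2: X=320, Option 3: X=134. Highest is 320 (Option 2).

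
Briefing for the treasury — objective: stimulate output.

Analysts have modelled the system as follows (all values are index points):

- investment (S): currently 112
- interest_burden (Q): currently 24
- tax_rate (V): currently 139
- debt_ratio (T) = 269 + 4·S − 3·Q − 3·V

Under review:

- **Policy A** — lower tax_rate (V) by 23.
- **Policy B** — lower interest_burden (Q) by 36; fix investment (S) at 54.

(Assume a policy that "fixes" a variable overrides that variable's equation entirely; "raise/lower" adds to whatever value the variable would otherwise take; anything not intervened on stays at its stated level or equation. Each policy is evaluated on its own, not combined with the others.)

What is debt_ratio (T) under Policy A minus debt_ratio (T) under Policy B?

193

Policy A (V − 23):
  S = 112
  Q = 24
  V = 139 − 23 = 116
  T = 269 + 4·112 − 3·24 − 3·116 = 297
Policy B (Q − 36, S := 54):
  S = 54
  Q = 24 − 36 = -12
  V = 139
  T = 269 + 4·54 − 3·(-12) − 3·139 = 104
T: 297 − 104 = 193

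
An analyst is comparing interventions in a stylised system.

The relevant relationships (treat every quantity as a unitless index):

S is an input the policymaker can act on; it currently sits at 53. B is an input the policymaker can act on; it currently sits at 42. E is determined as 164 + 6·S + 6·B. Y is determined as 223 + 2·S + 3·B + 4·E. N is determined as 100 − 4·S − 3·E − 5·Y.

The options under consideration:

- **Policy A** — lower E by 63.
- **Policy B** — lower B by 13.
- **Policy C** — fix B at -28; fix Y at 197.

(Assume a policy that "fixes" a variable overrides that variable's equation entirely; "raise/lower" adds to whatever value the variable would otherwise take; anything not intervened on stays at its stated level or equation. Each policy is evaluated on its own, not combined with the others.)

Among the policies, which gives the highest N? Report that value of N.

-2039

Policy A (E − 63):
  S = 53
  B = 42
  E = 164 + 6·53 + 6·42 (−63 from intervention) = 671
  Y = 223 + 2·53 + 3·42 + 4·671 = 3139
  N = 100 − 4·53 − 3·671 − 5·3139 = -17820
Policy B (B − 13):
  S = 53
  B = 42 − 13 = 29
  E = 164 + 6·53 + 6·29 = 656
  Y = 223 + 2·53 + 3·29 + 4·656 = 3040
  N = 100 − 4·53 − 3·656 − 5·3040 = -17280
Policy C (B := -28, Y := 197):
  S = 53
  B = -28
  E = 164 + 6·53 + 6·(-28) = 314
  Y = 197
  N = 100 − 4·53 − 3·314 − 5·197 = -2039
Comparing — Policy A: N=-17820, Policy B: N=-17280, Policy C: N=-2039. Highest is -2039 (Policy C).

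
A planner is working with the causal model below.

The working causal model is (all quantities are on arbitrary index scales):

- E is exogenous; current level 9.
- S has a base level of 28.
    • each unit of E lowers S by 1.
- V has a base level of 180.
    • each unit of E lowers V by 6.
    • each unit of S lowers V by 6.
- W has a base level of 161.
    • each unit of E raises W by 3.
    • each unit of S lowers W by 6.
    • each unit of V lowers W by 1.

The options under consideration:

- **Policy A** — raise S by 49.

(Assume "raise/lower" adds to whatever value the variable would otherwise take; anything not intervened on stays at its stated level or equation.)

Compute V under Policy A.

Policy A (S + 49):
  E = 9
  S = 28 − 9 (+49 from intervention) = 68
  V = 180 − 6·9 − 6·68 = -282

-282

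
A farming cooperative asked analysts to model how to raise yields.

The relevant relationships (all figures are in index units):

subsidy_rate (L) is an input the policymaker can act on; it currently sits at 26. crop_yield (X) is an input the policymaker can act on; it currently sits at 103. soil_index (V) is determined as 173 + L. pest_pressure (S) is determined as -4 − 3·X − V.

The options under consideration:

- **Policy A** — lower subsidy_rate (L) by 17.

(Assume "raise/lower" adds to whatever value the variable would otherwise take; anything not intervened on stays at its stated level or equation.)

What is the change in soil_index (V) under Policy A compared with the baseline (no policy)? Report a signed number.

Baseline:
  L = 26
  V = 173 + 26 = 199
Policy A (L − 17):
  L = 26 − 17 = 9
  V = 173 + 9 = 182
Change in V: 182 − 199 = -17

-17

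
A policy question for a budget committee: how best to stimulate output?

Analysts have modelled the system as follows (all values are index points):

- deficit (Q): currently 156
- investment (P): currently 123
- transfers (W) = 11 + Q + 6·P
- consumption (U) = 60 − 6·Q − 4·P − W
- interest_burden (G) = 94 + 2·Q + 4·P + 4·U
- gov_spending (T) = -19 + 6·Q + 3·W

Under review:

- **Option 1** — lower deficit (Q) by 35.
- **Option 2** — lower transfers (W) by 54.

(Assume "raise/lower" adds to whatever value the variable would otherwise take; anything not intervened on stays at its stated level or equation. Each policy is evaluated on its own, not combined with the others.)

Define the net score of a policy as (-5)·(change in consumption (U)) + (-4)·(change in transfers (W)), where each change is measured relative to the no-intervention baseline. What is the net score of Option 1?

-1085

Baseline:
  Q = 156
  P = 123
  W = 11 + 156 + 6·123 = 905
  U = 60 − 6·156 − 4·123 − 905 = -2273
Option 1 (Q − 35):
  Q = 156 − 35 = 121
  P = 123
  W = 11 + 121 + 6·123 = 870
  U = 60 − 6·121 − 4·123 − 870 = -2028
ΔU = -2028 − (-2273) = 245; ΔW = 870 − 905 = -35
Score = (-5)·245 + (-4)·(-35) = -1085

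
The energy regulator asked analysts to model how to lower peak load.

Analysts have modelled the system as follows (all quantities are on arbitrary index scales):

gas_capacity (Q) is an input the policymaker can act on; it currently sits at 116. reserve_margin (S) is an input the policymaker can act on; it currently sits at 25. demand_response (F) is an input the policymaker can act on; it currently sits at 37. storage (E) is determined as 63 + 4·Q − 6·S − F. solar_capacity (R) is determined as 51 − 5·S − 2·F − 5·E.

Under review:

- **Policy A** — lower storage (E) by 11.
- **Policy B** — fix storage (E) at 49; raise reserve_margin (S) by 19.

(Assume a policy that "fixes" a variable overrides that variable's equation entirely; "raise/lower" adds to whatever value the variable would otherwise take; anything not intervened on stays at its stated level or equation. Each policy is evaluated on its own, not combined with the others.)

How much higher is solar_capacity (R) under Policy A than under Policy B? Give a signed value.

Policy A (E − 11):
  Q = 116
  S = 25
  F = 37
  E = 63 + 4·116 − 6·25 − 37 (−11 from intervention) = 329
  R = 51 − 5·25 − 2·37 − 5·329 = -1793
Policy B (E := 49, S + 19):
  Q = 116
  S = 25 + 19 = 44
  F = 37
  E = 49
  R = 51 − 5·44 − 2·37 − 5·49 = -488
R: -1793 − (-488) = -1305

-1305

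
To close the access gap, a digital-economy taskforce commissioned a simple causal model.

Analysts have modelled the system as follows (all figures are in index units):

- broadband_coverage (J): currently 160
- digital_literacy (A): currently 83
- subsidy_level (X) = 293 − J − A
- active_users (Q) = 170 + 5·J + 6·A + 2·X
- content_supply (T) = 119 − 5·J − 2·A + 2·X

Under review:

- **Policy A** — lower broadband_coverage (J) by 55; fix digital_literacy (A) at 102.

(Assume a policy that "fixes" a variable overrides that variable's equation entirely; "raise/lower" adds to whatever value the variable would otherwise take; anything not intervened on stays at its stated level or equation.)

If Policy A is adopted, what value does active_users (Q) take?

Policy A (J − 55, A := 102):
  J = 160 − 55 = 105
  A = 102
  X = 293 − 105 − 102 = 86
  Q = 170 + 5·105 + 6·102 + 2·86 = 1479

1479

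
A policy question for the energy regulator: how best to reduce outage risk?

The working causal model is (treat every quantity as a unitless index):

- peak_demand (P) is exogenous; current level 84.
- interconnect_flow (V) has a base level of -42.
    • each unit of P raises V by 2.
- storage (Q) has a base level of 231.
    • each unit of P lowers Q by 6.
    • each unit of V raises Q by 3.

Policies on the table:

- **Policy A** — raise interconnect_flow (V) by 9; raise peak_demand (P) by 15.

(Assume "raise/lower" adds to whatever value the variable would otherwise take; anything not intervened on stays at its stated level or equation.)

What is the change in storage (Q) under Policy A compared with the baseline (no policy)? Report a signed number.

27

Baseline:
  P = 84
  V = -42 + 2·84 = 126
  Q = 231 − 6·84 + 3·126 = 105
Policy A (V + 9, P + 15):
  P = 84 + 15 = 99
  V = -42 + 2·99 (+9 from intervention) = 165
  Q = 231 − 6·99 + 3·165 = 132
Change in Q: 132 − 105 = 27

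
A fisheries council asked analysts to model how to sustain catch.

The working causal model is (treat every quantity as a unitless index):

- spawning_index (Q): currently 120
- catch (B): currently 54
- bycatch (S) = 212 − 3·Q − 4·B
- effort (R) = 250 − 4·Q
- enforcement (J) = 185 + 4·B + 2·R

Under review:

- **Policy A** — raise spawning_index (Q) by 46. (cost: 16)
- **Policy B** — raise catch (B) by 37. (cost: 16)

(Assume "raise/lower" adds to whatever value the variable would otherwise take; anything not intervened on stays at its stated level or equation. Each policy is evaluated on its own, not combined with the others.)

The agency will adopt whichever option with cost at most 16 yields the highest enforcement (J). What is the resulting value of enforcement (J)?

Policy A (Q + 46):
  Q = 120 + 46 = 166
  B = 54
  R = 250 − 4·166 = -414
  J = 185 + 4·54 + 2·(-414) = -427
Policy B (B + 37):
  Q = 120
  B = 54 + 37 = 91
  R = 250 − 4·120 = -230
  J = 185 + 4·91 + 2·(-230) = 89
Comparing — Policy A: J=-427, Policy B: J=89. Highest is 89 (Policy B).

89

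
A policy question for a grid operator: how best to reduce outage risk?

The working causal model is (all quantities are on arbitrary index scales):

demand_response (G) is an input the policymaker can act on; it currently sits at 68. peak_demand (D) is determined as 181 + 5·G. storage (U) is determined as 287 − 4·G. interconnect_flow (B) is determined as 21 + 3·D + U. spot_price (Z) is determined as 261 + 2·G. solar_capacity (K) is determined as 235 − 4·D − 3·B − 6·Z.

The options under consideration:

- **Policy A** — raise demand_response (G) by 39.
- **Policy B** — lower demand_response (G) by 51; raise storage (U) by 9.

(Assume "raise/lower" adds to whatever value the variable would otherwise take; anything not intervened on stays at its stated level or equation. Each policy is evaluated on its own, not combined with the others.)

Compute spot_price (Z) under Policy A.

Policy A (G + 39):
  G = 68 + 39 = 107
  Z = 261 + 2·107 = 475

475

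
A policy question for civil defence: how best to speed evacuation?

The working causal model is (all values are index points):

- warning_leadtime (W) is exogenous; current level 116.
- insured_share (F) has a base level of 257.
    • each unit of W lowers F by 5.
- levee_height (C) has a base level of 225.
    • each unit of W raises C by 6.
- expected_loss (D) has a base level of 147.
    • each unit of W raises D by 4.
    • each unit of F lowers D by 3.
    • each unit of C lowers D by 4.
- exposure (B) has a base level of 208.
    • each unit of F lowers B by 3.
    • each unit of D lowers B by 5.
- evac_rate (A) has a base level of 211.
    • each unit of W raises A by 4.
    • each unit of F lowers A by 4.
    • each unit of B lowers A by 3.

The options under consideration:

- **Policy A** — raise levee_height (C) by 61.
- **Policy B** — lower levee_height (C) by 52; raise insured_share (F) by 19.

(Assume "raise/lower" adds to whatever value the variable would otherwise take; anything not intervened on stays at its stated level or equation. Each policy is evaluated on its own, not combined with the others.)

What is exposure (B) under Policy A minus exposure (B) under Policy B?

Policy A (C + 61):
  W = 116
  F = 257 − 5·116 = -323
  C = 225 + 6·116 (+61 from intervention) = 982
  D = 147 + 4·116 − 3·(-323) − 4·982 = -2348
  B = 208 − 3·(-323) − 5·(-2348) = 12917
Policy B (C − 52, F + 19):
  W = 116
  F = 257 − 5·116 (+19 from intervention) = -304
  C = 225 + 6·116 (−52 from intervention) = 869
  D = 147 + 4·116 − 3·(-304) − 4·869 = -1953
  B = 208 − 3·(-304) − 5·(-1953) = 10885
B: 12917 − 10885 = 2032

2032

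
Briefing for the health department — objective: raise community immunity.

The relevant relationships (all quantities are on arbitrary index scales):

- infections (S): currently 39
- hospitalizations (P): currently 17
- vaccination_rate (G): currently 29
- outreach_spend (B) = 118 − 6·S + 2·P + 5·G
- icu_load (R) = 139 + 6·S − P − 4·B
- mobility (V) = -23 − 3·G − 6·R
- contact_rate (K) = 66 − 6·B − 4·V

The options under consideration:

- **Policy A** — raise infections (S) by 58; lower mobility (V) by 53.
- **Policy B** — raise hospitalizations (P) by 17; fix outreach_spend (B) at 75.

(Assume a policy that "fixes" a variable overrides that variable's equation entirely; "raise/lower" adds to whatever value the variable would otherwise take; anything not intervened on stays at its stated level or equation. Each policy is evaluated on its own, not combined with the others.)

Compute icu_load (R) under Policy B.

39

Policy B (P + 17, B := 75):
  S = 39
  P = 17 + 17 = 34
  G = 29
  B = 75
  R = 139 + 6·39 − 34 − 4·75 = 39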